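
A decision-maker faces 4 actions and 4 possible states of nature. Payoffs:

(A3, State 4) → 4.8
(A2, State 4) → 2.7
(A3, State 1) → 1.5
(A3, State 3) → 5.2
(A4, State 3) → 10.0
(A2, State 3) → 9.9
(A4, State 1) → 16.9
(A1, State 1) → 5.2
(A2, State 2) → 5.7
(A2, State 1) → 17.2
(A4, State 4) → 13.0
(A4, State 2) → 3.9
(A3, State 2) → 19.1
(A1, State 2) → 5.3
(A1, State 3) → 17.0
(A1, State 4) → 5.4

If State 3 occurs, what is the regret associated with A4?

7.0

Best payoff under State 3 is 17.0.
Regret = 17.0 − 10.0 = 7.0.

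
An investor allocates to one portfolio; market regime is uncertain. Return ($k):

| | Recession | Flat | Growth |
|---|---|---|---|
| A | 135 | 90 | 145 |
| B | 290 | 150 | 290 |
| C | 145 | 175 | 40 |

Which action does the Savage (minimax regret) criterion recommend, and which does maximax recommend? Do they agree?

minimax regret → B; maximax → B (agree)

Column bests: Recession=290, Flat=175, Growth=290.
A regrets: 155, 85, 145 → max 155
B regrets: 0, 25, 0 → max 25
C regrets: 145, 0, 250 → max 250
Smallest max regret = 25 → B.
Row maxima: A=145, B=290, C=175
Best best-case = 290 → B.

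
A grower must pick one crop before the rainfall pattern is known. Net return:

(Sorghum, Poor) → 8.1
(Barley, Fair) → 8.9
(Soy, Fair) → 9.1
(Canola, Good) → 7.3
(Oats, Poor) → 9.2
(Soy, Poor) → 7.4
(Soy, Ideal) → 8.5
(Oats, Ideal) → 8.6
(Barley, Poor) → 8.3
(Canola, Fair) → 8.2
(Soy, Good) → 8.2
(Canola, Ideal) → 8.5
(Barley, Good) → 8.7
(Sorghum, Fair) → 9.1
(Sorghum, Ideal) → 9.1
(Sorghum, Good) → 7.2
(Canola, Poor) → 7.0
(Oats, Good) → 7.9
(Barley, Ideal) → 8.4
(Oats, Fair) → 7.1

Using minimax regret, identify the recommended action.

Column bests: Poor=9.2, Fair=9.1, Good=8.7, Ideal=9.1.
Canola regrets: 2.2, 0.9, 1.4, 0.6 → max 2.2
Sorghum regrets: 1.1, 0.0, 1.5, 0.0 → max 1.5
Barley regrets: 0.9, 0.2, 0.0, 0.7 → max 0.9
Soy regrets: 1.8, 0.0, 0.5, 0.6 → max 1.8
Oats regrets: 0.0, 2.0, 0.8, 0.5 → max 2.0
Smallest max regret = 0.9 → Barley.

Barley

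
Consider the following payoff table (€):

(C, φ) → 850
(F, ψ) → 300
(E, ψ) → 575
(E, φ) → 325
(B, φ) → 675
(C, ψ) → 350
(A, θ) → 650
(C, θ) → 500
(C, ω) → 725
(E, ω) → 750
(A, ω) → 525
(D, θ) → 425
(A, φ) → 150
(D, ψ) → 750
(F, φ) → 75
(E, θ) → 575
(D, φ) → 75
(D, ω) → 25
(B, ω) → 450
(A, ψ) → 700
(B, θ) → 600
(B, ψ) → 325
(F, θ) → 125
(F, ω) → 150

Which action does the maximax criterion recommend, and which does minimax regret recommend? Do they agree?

Row maxima: A=700, B=675, C=850, D=750, E=750, F=300
Best best-case = 850 → C.
Column bests: θ=650, φ=850, ψ=750, ω=750.
A regrets: 0, 700, 50, 225 → max 700
B regrets: 50, 175, 425, 300 → max 425
C regrets: 150, 0, 400, 25 → max 400
D regrets: 225, 775, 0, 725 → max 775
E regrets: 75, 525, 175, 0 → max 525
F regrets: 525, 775, 450, 600 → max 775
Smallest max regret = 400 → C.

maximax → C; minimax regret → C (agree)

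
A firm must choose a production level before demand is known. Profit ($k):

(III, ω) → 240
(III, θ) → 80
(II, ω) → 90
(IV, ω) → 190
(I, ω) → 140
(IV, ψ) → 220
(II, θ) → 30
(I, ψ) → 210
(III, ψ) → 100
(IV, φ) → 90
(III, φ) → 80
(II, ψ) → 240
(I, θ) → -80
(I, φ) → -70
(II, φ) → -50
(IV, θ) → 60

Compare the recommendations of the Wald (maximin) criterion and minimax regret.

maximin → III; minimax regret → IV (disagree)

Row minima: I=-80, II=-50, III=80, IV=60
Best worst-case = 80 → III.
Column bests: θ=80, φ=90, ψ=240, ω=240.
I regrets: 160, 160, 30, 100 → max 160
II regrets: 50, 140, 0, 150 → max 150
III regrets: 0, 10, 140, 0 → max 140
IV regrets: 20, 0, 20, 50 → max 50
Smallest max regret = 50 → IV.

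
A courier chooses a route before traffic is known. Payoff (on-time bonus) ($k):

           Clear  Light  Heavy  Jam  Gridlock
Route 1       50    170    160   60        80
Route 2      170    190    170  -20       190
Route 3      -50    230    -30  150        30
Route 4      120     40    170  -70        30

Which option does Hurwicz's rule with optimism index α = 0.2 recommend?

Route 1: 0.2·170 + 0.8·50 = 74
Route 2: 0.2·190 + 0.8·(-20) = 22
Route 3: 0.2·230 + 0.8·(-50) = 6
Route 4: 0.2·170 + 0.8·(-70) = -22
Highest Hurwicz score = 74 → Route 1.

Route 1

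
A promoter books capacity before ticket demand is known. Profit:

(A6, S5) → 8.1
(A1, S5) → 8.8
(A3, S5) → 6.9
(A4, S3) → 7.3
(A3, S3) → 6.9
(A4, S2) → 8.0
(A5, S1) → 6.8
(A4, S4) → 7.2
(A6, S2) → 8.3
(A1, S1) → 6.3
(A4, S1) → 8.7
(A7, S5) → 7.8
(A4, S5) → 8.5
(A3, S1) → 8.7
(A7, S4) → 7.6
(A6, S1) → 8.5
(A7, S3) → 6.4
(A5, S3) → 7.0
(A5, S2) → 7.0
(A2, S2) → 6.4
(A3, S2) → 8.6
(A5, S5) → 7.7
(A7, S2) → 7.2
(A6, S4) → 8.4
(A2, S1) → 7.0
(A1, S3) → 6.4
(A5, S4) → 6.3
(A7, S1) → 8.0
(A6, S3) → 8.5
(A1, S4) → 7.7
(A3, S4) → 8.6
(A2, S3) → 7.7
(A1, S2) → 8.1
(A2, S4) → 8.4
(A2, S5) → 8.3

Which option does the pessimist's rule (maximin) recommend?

A6

Row minima: A1=6.3, A2=6.4, A3=6.9, A4=7.2, A5=6.3, A6=8.1, A7=6.4
Best worst-case = 8.1 → A6.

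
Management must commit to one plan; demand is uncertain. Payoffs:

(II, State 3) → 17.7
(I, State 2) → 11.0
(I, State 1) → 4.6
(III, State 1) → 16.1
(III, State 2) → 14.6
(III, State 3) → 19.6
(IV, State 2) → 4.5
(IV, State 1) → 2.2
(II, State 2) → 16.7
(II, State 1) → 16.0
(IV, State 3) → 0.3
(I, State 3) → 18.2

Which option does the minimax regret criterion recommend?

II

Column bests: State 1=16.1, State 2=16.7, State 3=19.6.
I regrets: 11.5, 5.7, 1.4 → max 11.5
II regrets: 0.1, 0.0, 1.9 → max 1.9
III regrets: 0.0, 2.1, 0.0 → max 2.1
IV regrets: 13.9, 12.2, 19.3 → max 19.3
Smallest max regret = 1.9 → II.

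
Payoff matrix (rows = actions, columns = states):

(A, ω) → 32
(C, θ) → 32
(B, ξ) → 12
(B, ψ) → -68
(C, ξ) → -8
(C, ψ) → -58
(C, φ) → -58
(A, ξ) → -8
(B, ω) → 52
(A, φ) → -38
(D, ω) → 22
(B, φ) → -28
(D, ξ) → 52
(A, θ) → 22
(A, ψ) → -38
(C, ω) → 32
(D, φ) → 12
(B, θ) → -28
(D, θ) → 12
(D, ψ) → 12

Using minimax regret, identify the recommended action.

D

Column bests: θ=32, φ=12, ψ=12, ω=52, ξ=52.
A regrets: 10, 50, 50, 20, 60 → max 60
B regrets: 60, 40, 80, 0, 40 → max 80
C regrets: 0, 70, 70, 20, 60 → max 70
D regrets: 20, 0, 0, 30, 0 → max 30
Smallest max regret = 30 → D.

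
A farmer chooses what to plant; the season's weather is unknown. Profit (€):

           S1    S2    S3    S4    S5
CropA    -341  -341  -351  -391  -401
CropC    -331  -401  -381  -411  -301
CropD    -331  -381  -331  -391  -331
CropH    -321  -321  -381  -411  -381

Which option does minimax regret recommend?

CropD

Column bests: S1=-321, S2=-321, S3=-331, S4=-391, S5=-301.
CropA regrets: 20, 20, 20, 0, 100 → max 100
CropC regrets: 10, 80, 50, 20, 0 → max 80
CropD regrets: 10, 60, 0, 0, 30 → max 60
CropH regrets: 0, 0, 50, 20, 80 → max 80
Smallest max regret = 60 → CropD.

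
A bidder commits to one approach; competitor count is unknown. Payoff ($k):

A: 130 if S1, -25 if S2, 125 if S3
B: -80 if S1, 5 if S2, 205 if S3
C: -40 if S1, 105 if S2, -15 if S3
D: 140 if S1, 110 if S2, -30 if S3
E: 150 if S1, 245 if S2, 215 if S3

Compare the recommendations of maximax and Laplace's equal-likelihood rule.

maximax → E; laplace → E (agree)

Row maxima: A=130, B=205, C=105, D=140, E=245
Best best-case = 245 → E.
Row averages: A=230/3, B=130/3, C=50/3, D=220/3, E=610/3
Highest average = 610/3 → E.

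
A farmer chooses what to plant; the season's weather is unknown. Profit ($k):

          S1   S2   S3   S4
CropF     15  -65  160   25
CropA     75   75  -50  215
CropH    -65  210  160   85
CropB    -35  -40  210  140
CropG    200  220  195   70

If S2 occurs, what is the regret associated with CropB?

Best payoff under S2 is 220.
Regret = 220 − (-40) = 260.

260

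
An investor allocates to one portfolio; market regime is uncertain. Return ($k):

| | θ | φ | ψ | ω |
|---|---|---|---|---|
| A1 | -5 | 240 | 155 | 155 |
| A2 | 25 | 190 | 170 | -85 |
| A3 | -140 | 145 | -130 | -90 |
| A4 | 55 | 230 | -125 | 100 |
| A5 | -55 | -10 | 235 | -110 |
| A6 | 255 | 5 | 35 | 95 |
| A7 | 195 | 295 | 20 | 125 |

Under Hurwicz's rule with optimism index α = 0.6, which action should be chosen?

A7

A1: 0.6·240 + 0.4·(-5) = 142
A2: 0.6·190 + 0.4·(-85) = 80
A3: 0.6·145 + 0.4·(-140) = 31
A4: 0.6·230 + 0.4·(-125) = 88
A5: 0.6·235 + 0.4·(-110) = 97
A6: 0.6·255 + 0.4·5 = 155
A7: 0.6·295 + 0.4·20 = 185
Highest Hurwicz score = 185 → A7.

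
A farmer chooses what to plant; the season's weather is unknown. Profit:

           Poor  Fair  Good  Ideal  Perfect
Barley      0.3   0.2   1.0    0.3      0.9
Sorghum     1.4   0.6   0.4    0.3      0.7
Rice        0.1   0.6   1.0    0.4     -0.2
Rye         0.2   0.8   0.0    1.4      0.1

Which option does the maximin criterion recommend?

Sorghum

Row minima: Barley=0.2, Sorghum=0.3, Rice=-0.2, Rye=0.0
Best worst-case = 0.3 → Sorghum.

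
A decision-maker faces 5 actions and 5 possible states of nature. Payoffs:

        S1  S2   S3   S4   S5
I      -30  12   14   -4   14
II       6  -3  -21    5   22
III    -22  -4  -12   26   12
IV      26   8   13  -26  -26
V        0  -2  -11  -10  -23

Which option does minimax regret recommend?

Column bests: S1=26, S2=12, S3=14, S4=26, S5=22.
I regrets: 56, 0, 0, 30, 8 → max 56
II regrets: 20, 15, 35, 21, 0 → max 35
III regrets: 48, 16, 26, 0, 10 → max 48
IV regrets: 0, 4, 1, 52, 48 → max 52
V regrets: 26, 14, 25, 36, 45 → max 45
Smallest max regret = 35 → II.

II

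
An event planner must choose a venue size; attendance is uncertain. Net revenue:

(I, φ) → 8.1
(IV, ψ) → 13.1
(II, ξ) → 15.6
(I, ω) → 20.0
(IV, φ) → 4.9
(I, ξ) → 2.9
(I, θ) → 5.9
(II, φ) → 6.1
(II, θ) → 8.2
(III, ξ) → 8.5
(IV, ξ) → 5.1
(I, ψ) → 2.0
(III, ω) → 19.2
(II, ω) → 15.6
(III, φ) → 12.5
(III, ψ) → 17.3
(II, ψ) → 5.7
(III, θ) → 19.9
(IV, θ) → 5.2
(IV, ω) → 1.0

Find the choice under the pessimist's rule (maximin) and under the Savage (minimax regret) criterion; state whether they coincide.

Row minima: I=2.0, II=5.7, III=8.5, IV=1.0
Best worst-case = 8.5 → III.
Column bests: θ=19.9, φ=12.5, ψ=17.3, ω=20.0, ξ=15.6.
I regrets: 14.0, 4.4, 15.3, 0.0, 12.7 → max 15.3
II regrets: 11.7, 6.4, 11.6, 4.4, 0.0 → max 11.7
III regrets: 0.0, 0.0, 0.0, 0.8, 7.1 → max 7.1
IV regrets: 14.7, 7.6, 4.2, 19.0, 10.5 → max 19.0
Smallest max regret = 7.1 → III.

maximin → III; minimax regret → III (agree)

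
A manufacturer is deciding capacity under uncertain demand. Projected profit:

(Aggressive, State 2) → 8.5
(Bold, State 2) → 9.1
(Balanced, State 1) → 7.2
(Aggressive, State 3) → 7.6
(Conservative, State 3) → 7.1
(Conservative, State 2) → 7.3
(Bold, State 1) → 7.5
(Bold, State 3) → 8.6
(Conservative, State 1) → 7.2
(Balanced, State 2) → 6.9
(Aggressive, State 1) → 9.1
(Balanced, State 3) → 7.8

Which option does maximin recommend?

Aggressive

Row minima: Conservative=7.1, Balanced=6.9, Aggressive=7.6, Bold=7.5
Best worst-case = 7.6 → Aggressive.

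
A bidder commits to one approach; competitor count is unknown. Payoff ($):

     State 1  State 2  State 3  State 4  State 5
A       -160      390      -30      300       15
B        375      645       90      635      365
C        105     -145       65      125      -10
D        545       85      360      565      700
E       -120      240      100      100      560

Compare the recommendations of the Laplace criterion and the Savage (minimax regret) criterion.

laplace → D; minimax regret → B (disagree)

Row averages: A=103, B=422, C=28, D=451, E=176
Highest average = 451 → D.
Column bests: State 1=545, State 2=645, State 3=360, State 4=635, State 5=700.
A regrets: 705, 255, 390, 335, 685 → max 705
B regrets: 170, 0, 270, 0, 335 → max 335
C regrets: 440, 790, 295, 510, 710 → max 790
D regrets: 0, 560, 0, 70, 0 → max 560
E regrets: 665, 405, 260, 535, 140 → max 665
Smallest max regret = 335 → B.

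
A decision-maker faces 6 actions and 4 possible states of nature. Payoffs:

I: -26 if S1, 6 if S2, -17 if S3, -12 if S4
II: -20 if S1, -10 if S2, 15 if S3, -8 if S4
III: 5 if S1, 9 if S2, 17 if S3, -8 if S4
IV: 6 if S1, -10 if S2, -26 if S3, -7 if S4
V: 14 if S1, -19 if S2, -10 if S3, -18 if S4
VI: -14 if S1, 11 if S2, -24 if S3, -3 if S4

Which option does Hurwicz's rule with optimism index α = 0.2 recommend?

I: 0.2·6 + 0.8·(-26) = -19.6
II: 0.2·15 + 0.8·(-20) = -13
III: 0.2·17 + 0.8·(-8) = -3
IV: 0.2·6 + 0.8·(-26) = -19.6
V: 0.2·14 + 0.8·(-19) = -12.4
VI: 0.2·11 + 0.8·(-24) = -17
Highest Hurwicz score = -3 → III.

III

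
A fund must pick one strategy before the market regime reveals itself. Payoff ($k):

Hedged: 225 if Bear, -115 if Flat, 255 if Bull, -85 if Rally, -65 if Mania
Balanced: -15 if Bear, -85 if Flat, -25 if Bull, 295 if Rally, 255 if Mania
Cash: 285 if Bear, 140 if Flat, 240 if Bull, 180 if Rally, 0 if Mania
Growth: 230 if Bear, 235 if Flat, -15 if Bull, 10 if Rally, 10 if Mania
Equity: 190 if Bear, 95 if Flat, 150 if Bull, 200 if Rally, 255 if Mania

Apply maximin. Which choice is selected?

Equity

Row minima: Hedged=-115, Balanced=-85, Cash=0, Growth=-15, Equity=95
Best worst-case = 95 → Equity.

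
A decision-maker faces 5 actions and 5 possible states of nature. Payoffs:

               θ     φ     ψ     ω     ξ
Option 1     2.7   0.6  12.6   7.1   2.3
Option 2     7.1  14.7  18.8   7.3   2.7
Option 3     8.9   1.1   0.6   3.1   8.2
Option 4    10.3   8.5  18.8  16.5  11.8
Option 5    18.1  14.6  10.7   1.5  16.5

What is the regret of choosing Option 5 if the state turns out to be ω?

15.0

Best payoff under ω is 16.5.
Regret = 16.5 − 1.5 = 15.0.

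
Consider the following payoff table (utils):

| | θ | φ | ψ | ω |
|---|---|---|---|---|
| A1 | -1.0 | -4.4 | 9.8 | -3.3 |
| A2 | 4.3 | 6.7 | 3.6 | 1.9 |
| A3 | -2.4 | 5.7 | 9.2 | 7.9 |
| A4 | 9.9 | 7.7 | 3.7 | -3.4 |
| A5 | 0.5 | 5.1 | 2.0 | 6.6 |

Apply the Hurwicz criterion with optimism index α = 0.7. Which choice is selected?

A1: 0.7·9.8 + 0.3·(-4.4) = 5.54
A2: 0.7·6.7 + 0.3·1.9 = 5.26
A3: 0.7·9.2 + 0.3·(-2.4) = 5.72
A4: 0.7·9.9 + 0.3·(-3.4) = 5.91
A5: 0.7·6.6 + 0.3·0.5 = 4.77
Highest Hurwicz score = 5.91 → A4.

A4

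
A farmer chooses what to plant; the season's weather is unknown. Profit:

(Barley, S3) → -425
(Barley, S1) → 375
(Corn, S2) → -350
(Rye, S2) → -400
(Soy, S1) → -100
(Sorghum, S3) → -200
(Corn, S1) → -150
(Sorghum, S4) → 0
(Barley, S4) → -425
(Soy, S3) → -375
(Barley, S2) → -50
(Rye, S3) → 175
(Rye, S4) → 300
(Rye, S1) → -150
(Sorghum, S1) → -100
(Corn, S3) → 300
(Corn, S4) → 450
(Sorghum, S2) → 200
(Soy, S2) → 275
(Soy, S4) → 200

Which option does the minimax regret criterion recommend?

Column bests: S1=375, S2=275, S3=300, S4=450.
Rye regrets: 525, 675, 125, 150 → max 675
Soy regrets: 475, 0, 675, 250 → max 675
Sorghum regrets: 475, 75, 500, 450 → max 500
Barley regrets: 0, 325, 725, 875 → max 875
Corn regrets: 525, 625, 0, 0 → max 625
Smallest max regret = 500 → Sorghum.

Sorghum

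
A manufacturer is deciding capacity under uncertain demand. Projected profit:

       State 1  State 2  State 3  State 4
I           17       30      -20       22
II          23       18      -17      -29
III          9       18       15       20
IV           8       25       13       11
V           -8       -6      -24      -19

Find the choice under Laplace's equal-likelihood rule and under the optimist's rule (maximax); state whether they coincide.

Row averages: I=12.25, II=-1.25, III=15.5, IV=14.25, V=-14.25
Highest average = 15.5 → III.
Row maxima: I=30, II=23, III=20, IV=25, V=-6
Best best-case = 30 → I.

laplace → III; maximax → I (disagree)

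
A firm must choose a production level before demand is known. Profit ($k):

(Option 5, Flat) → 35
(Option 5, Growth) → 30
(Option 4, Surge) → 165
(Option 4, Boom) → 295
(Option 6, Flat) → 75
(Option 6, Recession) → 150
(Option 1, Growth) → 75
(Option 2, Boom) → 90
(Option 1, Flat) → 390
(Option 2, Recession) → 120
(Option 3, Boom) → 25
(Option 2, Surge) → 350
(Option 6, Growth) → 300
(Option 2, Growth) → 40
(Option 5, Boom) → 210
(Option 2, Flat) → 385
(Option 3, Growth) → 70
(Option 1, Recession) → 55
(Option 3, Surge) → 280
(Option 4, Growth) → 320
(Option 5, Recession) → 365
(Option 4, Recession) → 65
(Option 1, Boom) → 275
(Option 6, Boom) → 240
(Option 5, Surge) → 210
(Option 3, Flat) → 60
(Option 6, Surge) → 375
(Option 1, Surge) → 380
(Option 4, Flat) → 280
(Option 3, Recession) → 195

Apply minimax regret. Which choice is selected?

Column bests: Recession=365, Flat=390, Growth=320, Boom=295, Surge=380.
Option 1 regrets: 310, 0, 245, 20, 0 → max 310
Option 2 regrets: 245, 5, 280, 205, 30 → max 280
Option 3 regrets: 170, 330, 250, 270, 100 → max 330
Option 4 regrets: 300, 110, 0, 0, 215 → max 300
Option 5 regrets: 0, 355, 290, 85, 170 → max 355
Option 6 regrets: 215, 315, 20, 55, 5 → max 315
Smallest max regret = 280 → Option 2.

Option 2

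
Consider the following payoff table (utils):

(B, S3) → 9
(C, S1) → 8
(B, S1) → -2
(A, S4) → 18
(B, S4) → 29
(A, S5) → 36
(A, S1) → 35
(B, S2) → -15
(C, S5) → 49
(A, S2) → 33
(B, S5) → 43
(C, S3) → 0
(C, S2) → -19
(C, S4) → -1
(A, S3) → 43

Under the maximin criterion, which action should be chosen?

Row minima: A=18, B=-15, C=-19
Best worst-case = 18 → A.

A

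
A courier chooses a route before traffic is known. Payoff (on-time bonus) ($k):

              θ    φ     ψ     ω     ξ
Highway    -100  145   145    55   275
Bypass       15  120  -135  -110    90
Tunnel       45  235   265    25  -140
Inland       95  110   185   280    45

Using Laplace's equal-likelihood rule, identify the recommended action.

Inland

Row averages: Highway=104, Bypass=-4, Tunnel=86, Inland=143
Highest average = 143 → Inland.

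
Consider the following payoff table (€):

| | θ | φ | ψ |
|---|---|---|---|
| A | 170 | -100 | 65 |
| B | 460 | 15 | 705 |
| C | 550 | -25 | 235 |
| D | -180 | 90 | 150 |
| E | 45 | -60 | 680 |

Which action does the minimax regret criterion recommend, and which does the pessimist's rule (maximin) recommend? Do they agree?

minimax regret → B; maximin → B (agree)

Column bests: θ=550, φ=90, ψ=705.
A regrets: 380, 190, 640 → max 640
B regrets: 90, 75, 0 → max 90
C regrets: 0, 115, 470 → max 470
D regrets: 730, 0, 555 → max 730
E regrets: 505, 150, 25 → max 505
Smallest max regret = 90 → B.
Row minima: A=-100, B=15, C=-25, D=-180, E=-60
Best worst-case = 15 → B.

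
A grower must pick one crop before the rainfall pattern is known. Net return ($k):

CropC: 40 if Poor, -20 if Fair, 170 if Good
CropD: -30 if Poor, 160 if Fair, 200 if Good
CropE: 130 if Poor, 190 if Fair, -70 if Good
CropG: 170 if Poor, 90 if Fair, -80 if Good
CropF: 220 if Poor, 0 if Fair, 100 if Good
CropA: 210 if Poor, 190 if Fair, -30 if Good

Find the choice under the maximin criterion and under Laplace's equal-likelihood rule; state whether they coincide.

Row minima: CropC=-20, CropD=-30, CropE=-70, CropG=-80, CropF=0, CropA=-30
Best worst-case = 0 → CropF.
Row averages: CropC=190/3, CropD=110, CropE=250/3, CropG=60, CropF=320/3, CropA=370/3
Highest average = 370/3 → CropA.

maximin → CropF; laplace → CropA (disagree)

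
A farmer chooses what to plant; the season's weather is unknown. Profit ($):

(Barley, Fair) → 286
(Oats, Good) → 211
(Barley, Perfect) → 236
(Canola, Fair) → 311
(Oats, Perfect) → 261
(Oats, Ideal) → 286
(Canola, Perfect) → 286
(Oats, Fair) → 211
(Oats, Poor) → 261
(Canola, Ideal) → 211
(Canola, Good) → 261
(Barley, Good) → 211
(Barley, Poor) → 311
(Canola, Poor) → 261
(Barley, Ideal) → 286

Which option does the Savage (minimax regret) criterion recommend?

Barley

Column bests: Poor=311, Fair=311, Good=261, Ideal=286, Perfect=286.
Oats regrets: 50, 100, 50, 0, 25 → max 100
Barley regrets: 0, 25, 50, 0, 50 → max 50
Canola regrets: 50, 0, 0, 75, 0 → max 75
Smallest max regret = 50 → Barley.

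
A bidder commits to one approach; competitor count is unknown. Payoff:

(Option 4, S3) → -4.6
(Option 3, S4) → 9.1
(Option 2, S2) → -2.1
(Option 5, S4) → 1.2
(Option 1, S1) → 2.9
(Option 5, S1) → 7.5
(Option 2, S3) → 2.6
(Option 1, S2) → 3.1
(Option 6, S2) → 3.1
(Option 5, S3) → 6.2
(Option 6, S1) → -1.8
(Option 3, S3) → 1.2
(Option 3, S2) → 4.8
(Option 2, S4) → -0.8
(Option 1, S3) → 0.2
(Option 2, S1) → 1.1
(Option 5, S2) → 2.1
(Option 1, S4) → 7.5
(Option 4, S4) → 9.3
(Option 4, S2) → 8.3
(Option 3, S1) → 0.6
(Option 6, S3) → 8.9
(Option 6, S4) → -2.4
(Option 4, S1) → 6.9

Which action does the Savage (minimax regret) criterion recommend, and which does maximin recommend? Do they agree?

Column bests: S1=7.5, S2=8.3, S3=8.9, S4=9.3.
Option 1 regrets: 4.6, 5.2, 8.7, 1.8 → max 8.7
Option 2 regrets: 6.4, 10.4, 6.3, 10.1 → max 10.4
Option 3 regrets: 6.9, 3.5, 7.7, 0.2 → max 7.7
Option 4 regrets: 0.6, 0.0, 13.5, 0.0 → max 13.5
Option 5 regrets: 0.0, 6.2, 2.7, 8.1 → max 8.1
Option 6 regrets: 9.3, 5.2, 0.0, 11.7 → max 11.7
Smallest max regret = 7.7 → Option 3.
Row minima: Option 1=0.2, Option 2=-2.1, Option 3=0.6, Option 4=-4.6, Option 5=1.2, Option 6=-2.4
Best worst-case = 1.2 → Option 5.

minimax regret → Option 3; maximin → Option 5 (disagree)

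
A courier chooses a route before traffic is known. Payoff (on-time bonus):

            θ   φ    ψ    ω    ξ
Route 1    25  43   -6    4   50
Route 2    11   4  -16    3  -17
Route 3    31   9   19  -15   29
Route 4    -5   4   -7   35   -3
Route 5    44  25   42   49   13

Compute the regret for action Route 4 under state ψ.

49

Best payoff under ψ is 42.
Regret = 42 − (-7) = 49.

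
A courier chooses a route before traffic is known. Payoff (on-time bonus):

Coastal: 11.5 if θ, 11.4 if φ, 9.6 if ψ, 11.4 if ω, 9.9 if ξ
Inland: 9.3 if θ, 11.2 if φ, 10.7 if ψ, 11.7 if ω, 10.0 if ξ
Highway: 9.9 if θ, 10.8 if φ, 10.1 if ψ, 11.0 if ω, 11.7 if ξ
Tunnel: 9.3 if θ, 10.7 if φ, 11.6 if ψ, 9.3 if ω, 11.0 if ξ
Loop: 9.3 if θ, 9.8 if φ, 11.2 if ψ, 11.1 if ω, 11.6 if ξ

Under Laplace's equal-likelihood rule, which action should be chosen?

Row averages: Coastal=10.76, Inland=10.58, Highway=10.7, Tunnel=10.38, Loop=10.6
Highest average = 10.76 → Coastal.

Coastal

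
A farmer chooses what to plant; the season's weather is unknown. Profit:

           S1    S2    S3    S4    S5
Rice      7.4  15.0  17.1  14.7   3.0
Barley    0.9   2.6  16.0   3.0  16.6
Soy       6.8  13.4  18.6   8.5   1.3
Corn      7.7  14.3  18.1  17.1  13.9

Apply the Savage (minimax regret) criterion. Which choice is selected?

Corn

Column bests: S1=7.7, S2=15.0, S3=18.6, S4=17.1, S5=16.6.
Rice regrets: 0.3, 0.0, 1.5, 2.4, 13.6 → max 13.6
Barley regrets: 6.8, 12.4, 2.6, 14.1, 0.0 → max 14.1
Soy regrets: 0.9, 1.6, 0.0, 8.6, 15.3 → max 15.3
Corn regrets: 0.0, 0.7, 0.5, 0.0, 2.7 → max 2.7
Smallest max regret = 2.7 → Corn.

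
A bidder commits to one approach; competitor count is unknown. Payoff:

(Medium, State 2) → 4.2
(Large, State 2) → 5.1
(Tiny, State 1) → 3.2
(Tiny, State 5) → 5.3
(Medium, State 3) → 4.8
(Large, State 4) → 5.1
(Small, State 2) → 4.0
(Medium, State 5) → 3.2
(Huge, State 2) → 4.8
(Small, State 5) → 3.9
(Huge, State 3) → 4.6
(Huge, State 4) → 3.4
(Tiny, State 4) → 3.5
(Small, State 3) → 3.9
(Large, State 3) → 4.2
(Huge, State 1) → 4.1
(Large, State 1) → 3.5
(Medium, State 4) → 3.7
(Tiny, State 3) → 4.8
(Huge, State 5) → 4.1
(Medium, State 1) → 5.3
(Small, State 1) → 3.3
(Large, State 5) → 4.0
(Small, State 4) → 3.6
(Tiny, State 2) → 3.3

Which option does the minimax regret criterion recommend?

Column bests: State 1=5.3, State 2=5.1, State 3=4.8, State 4=5.1, State 5=5.3.
Tiny regrets: 2.1, 1.8, 0.0, 1.6, 0.0 → max 2.1
Small regrets: 2.0, 1.1, 0.9, 1.5, 1.4 → max 2.0
Medium regrets: 0.0, 0.9, 0.0, 1.4, 2.1 → max 2.1
Large regrets: 1.8, 0.0, 0.6, 0.0, 1.3 → max 1.8
Huge regrets: 1.2, 0.3, 0.2, 1.7, 1.2 → max 1.7
Smallest max regret = 1.7 → Huge.

Huge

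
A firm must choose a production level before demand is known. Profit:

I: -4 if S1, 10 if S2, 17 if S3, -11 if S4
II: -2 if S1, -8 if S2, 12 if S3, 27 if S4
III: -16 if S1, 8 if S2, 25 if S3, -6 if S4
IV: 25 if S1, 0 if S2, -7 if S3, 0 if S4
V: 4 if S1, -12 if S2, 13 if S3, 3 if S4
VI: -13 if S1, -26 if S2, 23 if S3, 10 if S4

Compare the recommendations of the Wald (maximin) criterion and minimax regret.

maximin → IV; minimax regret → V (disagree)

Row minima: I=-11, II=-8, III=-16, IV=-7, V=-12, VI=-26
Best worst-case = -7 → IV.
Column bests: S1=25, S2=10, S3=25, S4=27.
I regrets: 29, 0, 8, 38 → max 38
II regrets: 27, 18, 13, 0 → max 27
III regrets: 41, 2, 0, 33 → max 41
IV regrets: 0, 10, 32, 27 → max 32
V regrets: 21, 22, 12, 24 → max 24
VI regrets: 38, 36, 2, 17 → max 38
Smallest max regret = 24 → V.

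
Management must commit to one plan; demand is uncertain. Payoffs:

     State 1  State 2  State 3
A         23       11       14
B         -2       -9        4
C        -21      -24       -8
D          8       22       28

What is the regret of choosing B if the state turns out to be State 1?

25

Best payoff under State 1 is 23.
Regret = 23 − (-2) = 25.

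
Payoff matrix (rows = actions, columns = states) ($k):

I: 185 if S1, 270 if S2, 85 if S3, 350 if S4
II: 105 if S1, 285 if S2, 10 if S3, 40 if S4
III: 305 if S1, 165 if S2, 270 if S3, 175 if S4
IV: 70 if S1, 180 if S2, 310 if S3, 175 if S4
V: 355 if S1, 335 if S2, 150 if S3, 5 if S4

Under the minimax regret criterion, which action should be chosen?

III

Column bests: S1=355, S2=335, S3=310, S4=350.
I regrets: 170, 65, 225, 0 → max 225
II regrets: 250, 50, 300, 310 → max 310
III regrets: 50, 170, 40, 175 → max 175
IV regrets: 285, 155, 0, 175 → max 285
V regrets: 0, 0, 160, 345 → max 345
Smallest max regret = 175 → III.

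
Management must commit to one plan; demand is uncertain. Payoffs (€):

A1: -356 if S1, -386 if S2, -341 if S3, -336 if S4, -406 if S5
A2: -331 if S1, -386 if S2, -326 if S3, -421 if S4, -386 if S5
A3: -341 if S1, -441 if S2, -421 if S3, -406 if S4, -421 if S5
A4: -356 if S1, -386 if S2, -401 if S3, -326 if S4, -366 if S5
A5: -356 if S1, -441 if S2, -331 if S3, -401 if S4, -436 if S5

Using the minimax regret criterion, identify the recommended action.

Column bests: S1=-331, S2=-386, S3=-326, S4=-326, S5=-366.
A1 regrets: 25, 0, 15, 10, 40 → max 40
A2 regrets: 0, 0, 0, 95, 20 → max 95
A3 regrets: 10, 55, 95, 80, 55 → max 95
A4 regrets: 25, 0, 75, 0, 0 → max 75
A5 regrets: 25, 55, 5, 75, 70 → max 75
Smallest max regret = 40 → A1.

A1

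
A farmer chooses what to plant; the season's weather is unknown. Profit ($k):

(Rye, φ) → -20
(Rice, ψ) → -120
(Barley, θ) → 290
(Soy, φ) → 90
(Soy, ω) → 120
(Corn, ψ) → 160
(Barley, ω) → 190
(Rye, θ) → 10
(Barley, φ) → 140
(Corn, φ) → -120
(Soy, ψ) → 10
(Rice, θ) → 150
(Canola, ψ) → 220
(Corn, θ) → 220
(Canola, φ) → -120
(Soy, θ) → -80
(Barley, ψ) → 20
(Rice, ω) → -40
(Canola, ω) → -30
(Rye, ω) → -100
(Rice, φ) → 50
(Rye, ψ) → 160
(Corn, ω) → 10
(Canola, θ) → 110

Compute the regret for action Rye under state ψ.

60

Best payoff under ψ is 220.
Regret = 220 − 160 = 60.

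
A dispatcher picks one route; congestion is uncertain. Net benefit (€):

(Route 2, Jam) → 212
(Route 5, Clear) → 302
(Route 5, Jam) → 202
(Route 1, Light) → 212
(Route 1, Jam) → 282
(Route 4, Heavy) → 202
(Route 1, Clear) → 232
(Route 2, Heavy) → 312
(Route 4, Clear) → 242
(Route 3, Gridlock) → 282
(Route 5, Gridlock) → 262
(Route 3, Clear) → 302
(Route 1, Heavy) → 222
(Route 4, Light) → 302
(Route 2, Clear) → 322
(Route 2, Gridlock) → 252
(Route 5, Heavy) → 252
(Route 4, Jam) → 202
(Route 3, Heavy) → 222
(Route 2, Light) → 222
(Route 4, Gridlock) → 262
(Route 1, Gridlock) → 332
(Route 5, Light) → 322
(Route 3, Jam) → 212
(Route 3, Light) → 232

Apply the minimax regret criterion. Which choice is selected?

Column bests: Clear=322, Light=322, Heavy=312, Jam=282, Gridlock=332.
Route 1 regrets: 90, 110, 90, 0, 0 → max 110
Route 2 regrets: 0, 100, 0, 70, 80 → max 100
Route 3 regrets: 20, 90, 90, 70, 50 → max 90
Route 4 regrets: 80, 20, 110, 80, 70 → max 110
Route 5 regrets: 20, 0, 60, 80, 70 → max 80
Smallest max regret = 80 → Route 5.

Route 5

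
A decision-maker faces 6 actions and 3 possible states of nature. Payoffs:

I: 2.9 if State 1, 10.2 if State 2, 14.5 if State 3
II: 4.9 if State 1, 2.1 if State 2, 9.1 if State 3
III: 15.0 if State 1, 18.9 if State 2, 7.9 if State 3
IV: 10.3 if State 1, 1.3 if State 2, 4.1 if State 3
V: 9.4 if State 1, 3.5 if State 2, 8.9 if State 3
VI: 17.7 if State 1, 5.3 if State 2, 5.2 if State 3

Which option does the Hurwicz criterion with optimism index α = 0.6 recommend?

III

I: 0.6·14.5 + 0.4·2.9 = 9.86
II: 0.6·9.1 + 0.4·2.1 = 6.3
III: 0.6·18.9 + 0.4·7.9 = 14.5
IV: 0.6·10.3 + 0.4·1.3 = 6.7
V: 0.6·9.4 + 0.4·3.5 = 7.04
VI: 0.6·17.7 + 0.4·5.2 = 12.7
Highest Hurwicz score = 14.5 → III.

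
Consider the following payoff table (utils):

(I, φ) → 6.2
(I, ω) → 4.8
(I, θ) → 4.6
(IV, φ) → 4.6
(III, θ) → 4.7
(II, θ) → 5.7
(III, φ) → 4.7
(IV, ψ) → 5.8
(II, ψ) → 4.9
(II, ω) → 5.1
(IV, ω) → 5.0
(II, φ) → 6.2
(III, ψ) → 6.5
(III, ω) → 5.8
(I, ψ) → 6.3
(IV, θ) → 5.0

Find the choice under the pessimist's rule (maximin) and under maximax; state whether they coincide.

maximin → II; maximax → III (disagree)

Row minima: I=4.6, II=4.9, III=4.7, IV=4.6
Best worst-case = 4.9 → II.
Row maxima: I=6.3, II=6.2, III=6.5, IV=5.8
Best best-case = 6.5 → III.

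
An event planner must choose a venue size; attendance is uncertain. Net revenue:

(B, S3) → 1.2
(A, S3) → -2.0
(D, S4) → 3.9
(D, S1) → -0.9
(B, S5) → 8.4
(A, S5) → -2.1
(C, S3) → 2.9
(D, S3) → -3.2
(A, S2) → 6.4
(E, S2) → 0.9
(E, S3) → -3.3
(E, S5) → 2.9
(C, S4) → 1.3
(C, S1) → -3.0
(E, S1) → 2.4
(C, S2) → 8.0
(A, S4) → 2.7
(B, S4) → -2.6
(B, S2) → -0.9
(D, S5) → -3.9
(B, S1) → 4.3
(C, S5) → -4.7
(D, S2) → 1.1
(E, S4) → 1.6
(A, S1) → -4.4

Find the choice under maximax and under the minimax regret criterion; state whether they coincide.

maximax → B; minimax regret → E (disagree)

Row maxima: A=6.4, B=8.4, C=8.0, D=3.9, E=2.9
Best best-case = 8.4 → B.
Column bests: S1=4.3, S2=8.0, S3=2.9, S4=3.9, S5=8.4.
A regrets: 8.7, 1.6, 4.9, 1.2, 10.5 → max 10.5
B regrets: 0.0, 8.9, 1.7, 6.5, 0.0 → max 8.9
C regrets: 7.3, 0.0, 0.0, 2.6, 13.1 → max 13.1
D regrets: 5.2, 6.9, 6.1, 0.0, 12.3 → max 12.3
E regrets: 1.9, 7.1, 6.2, 2.3, 5.5 → max 7.1
Smallest max regret = 7.1 → E.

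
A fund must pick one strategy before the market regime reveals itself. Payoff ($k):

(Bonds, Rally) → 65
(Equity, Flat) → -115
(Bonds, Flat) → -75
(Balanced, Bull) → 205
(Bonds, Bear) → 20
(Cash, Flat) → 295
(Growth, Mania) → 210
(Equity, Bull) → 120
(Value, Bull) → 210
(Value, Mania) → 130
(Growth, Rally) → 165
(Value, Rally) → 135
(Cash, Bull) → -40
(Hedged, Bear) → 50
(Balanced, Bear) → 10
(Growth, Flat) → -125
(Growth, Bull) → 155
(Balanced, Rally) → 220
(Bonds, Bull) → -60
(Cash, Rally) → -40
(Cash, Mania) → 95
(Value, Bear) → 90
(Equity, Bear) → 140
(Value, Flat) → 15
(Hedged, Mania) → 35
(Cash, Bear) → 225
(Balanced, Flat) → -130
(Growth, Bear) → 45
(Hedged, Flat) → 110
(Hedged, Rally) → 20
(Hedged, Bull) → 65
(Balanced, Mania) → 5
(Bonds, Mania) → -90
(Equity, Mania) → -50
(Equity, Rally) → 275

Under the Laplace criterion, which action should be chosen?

Row averages: Bonds=-28, Value=116, Balanced=62, Equity=74, Growth=90, Hedged=56, Cash=107
Highest average = 116 → Value.

Value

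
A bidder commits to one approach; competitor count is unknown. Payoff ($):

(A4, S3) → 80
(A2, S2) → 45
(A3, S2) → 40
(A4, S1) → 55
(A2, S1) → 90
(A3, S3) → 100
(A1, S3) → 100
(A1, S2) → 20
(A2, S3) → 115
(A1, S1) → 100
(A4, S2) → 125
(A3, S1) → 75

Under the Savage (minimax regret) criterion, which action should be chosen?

A4

Column bests: S1=100, S2=125, S3=115.
A1 regrets: 0, 105, 15 → max 105
A2 regrets: 10, 80, 0 → max 80
A3 regrets: 25, 85, 15 → max 85
A4 regrets: 45, 0, 35 → max 45
Smallest max regret = 45 → A4.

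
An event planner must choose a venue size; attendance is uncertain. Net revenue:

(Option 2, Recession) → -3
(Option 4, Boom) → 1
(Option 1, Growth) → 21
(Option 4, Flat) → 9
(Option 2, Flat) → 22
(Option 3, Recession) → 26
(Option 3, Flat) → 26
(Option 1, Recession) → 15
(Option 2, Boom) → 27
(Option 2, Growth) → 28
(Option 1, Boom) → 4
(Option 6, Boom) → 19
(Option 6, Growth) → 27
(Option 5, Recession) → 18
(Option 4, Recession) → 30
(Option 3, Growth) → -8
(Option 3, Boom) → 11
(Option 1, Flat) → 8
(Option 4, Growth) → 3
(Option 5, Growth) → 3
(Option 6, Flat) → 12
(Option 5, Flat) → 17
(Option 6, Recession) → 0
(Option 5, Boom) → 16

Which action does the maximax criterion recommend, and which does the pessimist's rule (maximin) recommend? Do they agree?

maximax → Option 4; maximin → Option 1 (disagree)

Row maxima: Option 1=21, Option 2=28, Option 3=26, Option 4=30, Option 5=18, Option 6=27
Best best-case = 30 → Option 4.
Row minima: Option 1=4, Option 2=-3, Option 3=-8, Option 4=1, Option 5=3, Option 6=0
Best worst-case = 4 → Option 1.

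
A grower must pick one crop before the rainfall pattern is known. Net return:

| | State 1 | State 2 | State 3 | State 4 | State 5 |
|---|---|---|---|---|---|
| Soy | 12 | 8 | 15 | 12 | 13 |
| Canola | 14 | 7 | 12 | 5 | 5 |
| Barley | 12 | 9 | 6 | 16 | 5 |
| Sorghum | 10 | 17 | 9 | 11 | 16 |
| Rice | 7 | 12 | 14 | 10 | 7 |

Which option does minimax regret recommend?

Sorghum

Column bests: State 1=14, State 2=17, State 3=15, State 4=16, State 5=16.
Soy regrets: 2, 9, 0, 4, 3 → max 9
Canola regrets: 0, 10, 3, 11, 11 → max 11
Barley regrets: 2, 8, 9, 0, 11 → max 11
Sorghum regrets: 4, 0, 6, 5, 0 → max 6
Rice regrets: 7, 5, 1, 6, 9 → max 9
Smallest max regret = 6 → Sorghum.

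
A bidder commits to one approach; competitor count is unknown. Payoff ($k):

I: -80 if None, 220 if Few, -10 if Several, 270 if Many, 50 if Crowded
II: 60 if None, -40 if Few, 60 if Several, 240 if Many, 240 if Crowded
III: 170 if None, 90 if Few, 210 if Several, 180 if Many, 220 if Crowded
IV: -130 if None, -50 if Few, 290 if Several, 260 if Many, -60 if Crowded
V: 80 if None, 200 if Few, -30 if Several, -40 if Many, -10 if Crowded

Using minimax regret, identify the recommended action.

Column bests: None=170, Few=220, Several=290, Many=270, Crowded=240.
I regrets: 250, 0, 300, 0, 190 → max 300
II regrets: 110, 260, 230, 30, 0 → max 260
III regrets: 0, 130, 80, 90, 20 → max 130
IV regrets: 300, 270, 0, 10, 300 → max 300
V regrets: 90, 20, 320, 310, 250 → max 320
Smallest max regret = 130 → III.

III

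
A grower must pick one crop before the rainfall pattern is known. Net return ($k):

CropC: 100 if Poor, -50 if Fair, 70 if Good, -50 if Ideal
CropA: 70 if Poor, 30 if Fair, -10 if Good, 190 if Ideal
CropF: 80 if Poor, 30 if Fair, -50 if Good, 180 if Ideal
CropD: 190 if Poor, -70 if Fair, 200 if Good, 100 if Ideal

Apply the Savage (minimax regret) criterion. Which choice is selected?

CropD

Column bests: Poor=190, Fair=30, Good=200, Ideal=190.
CropC regrets: 90, 80, 130, 240 → max 240
CropA regrets: 120, 0, 210, 0 → max 210
CropF regrets: 110, 0, 250, 10 → max 250
CropD regrets: 0, 100, 0, 90 → max 100
Smallest max regret = 100 → CropD.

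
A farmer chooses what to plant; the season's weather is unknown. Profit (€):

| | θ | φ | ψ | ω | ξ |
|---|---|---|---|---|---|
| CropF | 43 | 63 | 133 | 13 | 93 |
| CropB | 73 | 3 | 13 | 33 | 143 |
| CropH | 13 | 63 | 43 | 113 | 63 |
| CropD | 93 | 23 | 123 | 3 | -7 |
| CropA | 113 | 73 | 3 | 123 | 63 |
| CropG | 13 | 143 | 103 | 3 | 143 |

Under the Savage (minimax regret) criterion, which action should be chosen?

Column bests: θ=113, φ=143, ψ=133, ω=123, ξ=143.
CropF regrets: 70, 80, 0, 110, 50 → max 110
CropB regrets: 40, 140, 120, 90, 0 → max 140
CropH regrets: 100, 80, 90, 10, 80 → max 100
CropD regrets: 20, 120, 10, 120, 150 → max 150
CropA regrets: 0, 70, 130, 0, 80 → max 130
CropG regrets: 100, 0, 30, 120, 0 → max 120
Smallest max regret = 100 → CropH.

CropH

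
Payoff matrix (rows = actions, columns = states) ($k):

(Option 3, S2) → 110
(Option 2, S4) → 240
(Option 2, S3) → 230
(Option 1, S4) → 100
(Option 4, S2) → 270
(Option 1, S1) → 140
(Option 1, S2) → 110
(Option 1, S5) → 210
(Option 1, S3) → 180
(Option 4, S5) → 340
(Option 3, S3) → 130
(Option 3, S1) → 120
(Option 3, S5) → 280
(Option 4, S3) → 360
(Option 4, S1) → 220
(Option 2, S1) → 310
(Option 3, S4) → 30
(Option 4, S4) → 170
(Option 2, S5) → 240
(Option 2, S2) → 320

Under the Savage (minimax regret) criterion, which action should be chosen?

Option 4

Column bests: S1=310, S2=320, S3=360, S4=240, S5=340.
Option 1 regrets: 170, 210, 180, 140, 130 → max 210
Option 2 regrets: 0, 0, 130, 0, 100 → max 130
Option 3 regrets: 190, 210, 230, 210, 60 → max 230
Option 4 regrets: 90, 50, 0, 70, 0 → max 90
Smallest max regret = 90 → Option 4.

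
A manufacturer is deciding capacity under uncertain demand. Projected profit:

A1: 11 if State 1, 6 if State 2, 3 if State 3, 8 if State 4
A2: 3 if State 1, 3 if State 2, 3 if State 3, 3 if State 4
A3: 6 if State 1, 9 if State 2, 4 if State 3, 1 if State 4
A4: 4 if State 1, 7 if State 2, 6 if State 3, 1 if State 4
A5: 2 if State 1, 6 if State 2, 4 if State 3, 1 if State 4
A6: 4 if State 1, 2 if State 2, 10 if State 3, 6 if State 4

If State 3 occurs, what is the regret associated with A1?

7

Best payoff under State 3 is 10.
Regret = 10 − 3 = 7.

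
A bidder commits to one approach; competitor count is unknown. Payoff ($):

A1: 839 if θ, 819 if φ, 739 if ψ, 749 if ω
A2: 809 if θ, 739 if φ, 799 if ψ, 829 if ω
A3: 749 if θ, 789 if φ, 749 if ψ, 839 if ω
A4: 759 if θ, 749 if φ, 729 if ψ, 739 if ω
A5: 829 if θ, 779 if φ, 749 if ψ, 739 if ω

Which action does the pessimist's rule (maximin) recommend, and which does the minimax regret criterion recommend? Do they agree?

Row minima: A1=739, A2=739, A3=749, A4=729, A5=739
Best worst-case = 749 → A3.
Column bests: θ=839, φ=819, ψ=799, ω=839.
A1 regrets: 0, 0, 60, 90 → max 90
A2 regrets: 30, 80, 0, 10 → max 80
A3 regrets: 90, 30, 50, 0 → max 90
A4 regrets: 80, 70, 70, 100 → max 100
A5 regrets: 10, 40, 50, 100 → max 100
Smallest max regret = 80 → A2.

maximin → A3; minimax regret → A2 (disagree)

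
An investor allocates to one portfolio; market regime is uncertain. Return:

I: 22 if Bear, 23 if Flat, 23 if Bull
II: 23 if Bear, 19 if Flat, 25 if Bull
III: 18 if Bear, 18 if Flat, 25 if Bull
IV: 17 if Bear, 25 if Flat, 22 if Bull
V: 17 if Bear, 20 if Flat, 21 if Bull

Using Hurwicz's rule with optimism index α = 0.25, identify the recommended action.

I: 0.25·23 + 0.75·22 = 22.25
II: 0.25·25 + 0.75·19 = 20.5
III: 0.25·25 + 0.75·18 = 19.75
IV: 0.25·25 + 0.75·17 = 19
V: 0.25·21 + 0.75·17 = 18
Highest Hurwicz score = 22.25 → I.

I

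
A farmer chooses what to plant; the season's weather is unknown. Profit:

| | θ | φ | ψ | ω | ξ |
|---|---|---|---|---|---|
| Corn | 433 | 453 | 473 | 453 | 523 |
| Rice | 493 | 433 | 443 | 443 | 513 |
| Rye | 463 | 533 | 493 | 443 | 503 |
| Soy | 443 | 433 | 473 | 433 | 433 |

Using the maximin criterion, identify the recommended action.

Row minima: Corn=433, Rice=433, Rye=443, Soy=433
Best worst-case = 443 → Rye.

Rye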